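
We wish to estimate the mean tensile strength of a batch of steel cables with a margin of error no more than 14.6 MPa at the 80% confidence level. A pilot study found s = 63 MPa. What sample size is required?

n = 31

For a mean, the margin of error is E = z·σ/√n, so n = (zσ/E)².
At 80% confidence, z = 1.282.
n = (1.282 × 63 / 14.6)² = 30.60
Round up: n = 31.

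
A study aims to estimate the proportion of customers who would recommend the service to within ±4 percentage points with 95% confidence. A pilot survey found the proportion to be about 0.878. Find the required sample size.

For a proportion with margin E = 0.04 at 95% confidence, z = 1.960.
n = p̂(1−p̂)(z/E)² = 0.878 × 0.122 × (1.960/0.04)² = 257.19
Round up: n = 258.

n = 258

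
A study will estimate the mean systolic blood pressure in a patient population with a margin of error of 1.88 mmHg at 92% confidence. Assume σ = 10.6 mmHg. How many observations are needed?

For a mean, the margin of error is E = z·σ/√n, so n = (zσ/E)².
At 92% confidence, z = 1.751.
n = (1.751 × 10.6 / 1.88)² = 97.47
Round up: n = 98.

98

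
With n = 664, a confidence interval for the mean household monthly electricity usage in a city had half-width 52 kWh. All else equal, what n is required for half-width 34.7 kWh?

Margin of error scales as 1/√n, so n₂ = n₁·(E₁/E₂)².
n₂ = 664 × (52/34.7)² = 664 × 2.246 = 1491.34
Round up: n₂ = 1492.

1492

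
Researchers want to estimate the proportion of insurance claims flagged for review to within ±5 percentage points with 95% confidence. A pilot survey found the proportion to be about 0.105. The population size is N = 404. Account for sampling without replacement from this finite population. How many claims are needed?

For a proportion with margin E = 0.05 at 95% confidence, z = 1.960.
n = p̂(1−p̂)(z/E)² = 0.105 × 0.895 × (1.960/0.05)² = 144.41 — call this n₀.
Finite-population correction with N = 404: n = n₀ / (1 + (n₀−1)/N) = 144.41 / 1.355 = 106.58
Round up: n = 107.

107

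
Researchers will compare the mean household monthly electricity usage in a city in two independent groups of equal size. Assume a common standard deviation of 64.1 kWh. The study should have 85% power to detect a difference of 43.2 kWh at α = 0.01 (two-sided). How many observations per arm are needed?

For two equal groups, n per group = 2·((z_{α/2} + z_β)·σ/δ)².
z_{α/2} = 2.576; z_β = 1.036 (power 85%).
n = 2 × (3.612 × 64.1 / 43.2)² = 2 × 28.72 = 57.44
Round up: n = 58 per group.

58 per group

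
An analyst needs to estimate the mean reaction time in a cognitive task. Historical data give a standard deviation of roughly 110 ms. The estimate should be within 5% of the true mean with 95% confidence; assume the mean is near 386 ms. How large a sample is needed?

125

For a mean, the margin of error is E = z·σ/√n, so n = (zσ/E)².
At 95% confidence, z = 1.960.
E = 5% of 386 = 19.3 ms.
n = (1.960 × 110 / 19.3)² = 124.79
Round up: n = 125.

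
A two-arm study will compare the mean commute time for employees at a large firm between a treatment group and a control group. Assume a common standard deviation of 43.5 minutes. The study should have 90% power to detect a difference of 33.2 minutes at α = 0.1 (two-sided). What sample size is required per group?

For two equal groups, n per group = 2·((z_{α/2} + z_β)·σ/δ)².
z_{α/2} = 1.645; z_β = 1.282 (power 90%).
n = 2 × (2.927 × 43.5 / 33.2)² = 2 × 14.71 = 29.42
Round up: n = 30 per group.

30 per group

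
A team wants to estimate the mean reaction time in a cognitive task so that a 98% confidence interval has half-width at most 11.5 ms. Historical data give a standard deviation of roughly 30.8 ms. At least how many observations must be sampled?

For a mean, the margin of error is E = z·σ/√n, so n = (zσ/E)².
At 98% confidence, z = 2.326.
n = (2.326 × 30.8 / 11.5)² = 38.81
Round up: n = 39.

39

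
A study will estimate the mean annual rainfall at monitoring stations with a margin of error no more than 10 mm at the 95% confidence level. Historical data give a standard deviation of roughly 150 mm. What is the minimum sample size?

For a mean, the margin of error is E = z·σ/√n, so n = (zσ/E)².
At 95% confidence, z = 1.960.
n = (1.960 × 150 / 10)² = 864.36
Round up: n = 865.

n = 865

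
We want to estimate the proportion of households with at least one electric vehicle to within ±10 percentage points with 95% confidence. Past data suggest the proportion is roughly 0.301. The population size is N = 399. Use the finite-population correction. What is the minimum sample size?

68

For a proportion with margin E = 0.1 at 95% confidence, z = 1.960.
n = p̂(1−p̂)(z/E)² = 0.301 × 0.699 × (1.960/0.1)² = 80.83 — call this n₀.
Finite-population correction with N = 399: n = n₀ / (1 + (n₀−1)/N) = 80.83 / 1.2 = 67.36
Round up: n = 68.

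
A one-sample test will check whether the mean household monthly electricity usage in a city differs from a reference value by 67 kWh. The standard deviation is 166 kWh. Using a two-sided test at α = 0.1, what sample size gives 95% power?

67

For a one-sample z-test, n = ((z_{α/2} + z_β)·σ/δ)².
z_{α/2} = 1.645 (two-sided α = 0.1); z_β = 1.645 (power 95% → β = 0.05).
n = (3.290 × 166 / 67)² = 66.44
Round up: n = 67.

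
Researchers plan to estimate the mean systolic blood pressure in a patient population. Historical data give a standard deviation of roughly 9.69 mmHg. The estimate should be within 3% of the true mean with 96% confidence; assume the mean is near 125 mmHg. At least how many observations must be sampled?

For a mean, the margin of error is E = z·σ/√n, so n = (zσ/E)².
At 96% confidence, z = 2.054.
E = 3% of 125 = 3.75 mmHg.
n = (2.054 × 9.69 / 3.75)² = 28.17
Round up: n = 29.

29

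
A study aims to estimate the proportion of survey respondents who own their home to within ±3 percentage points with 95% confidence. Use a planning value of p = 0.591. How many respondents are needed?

For a proportion with margin E = 0.03 at 95% confidence, z = 1.960.
n = p̂(1−p̂)(z/E)² = 0.591 × 0.409 × (1.960/0.03)² = 1031.76
Round up: n = 1032.

n = 1032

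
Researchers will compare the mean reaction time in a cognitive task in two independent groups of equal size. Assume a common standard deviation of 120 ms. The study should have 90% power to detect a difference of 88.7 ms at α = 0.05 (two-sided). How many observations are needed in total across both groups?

78 total

For two equal groups, n per group = 2·((z_{α/2} + z_β)·σ/δ)².
z_{α/2} = 1.960; z_β = 1.282 (power 90%).
n = 2 × (3.242 × 120 / 88.7)² = 2 × 19.24 = 38.48
Round up: n = 39 per group.
Total across both groups: 2 × 39 = 78.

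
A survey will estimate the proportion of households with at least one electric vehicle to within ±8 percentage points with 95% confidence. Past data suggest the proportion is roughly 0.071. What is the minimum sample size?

40

For a proportion with margin E = 0.08 at 95% confidence, z = 1.960.
n = p̂(1−p̂)(z/E)² = 0.071 × 0.929 × (1.960/0.08)² = 39.59
Round up: n = 40.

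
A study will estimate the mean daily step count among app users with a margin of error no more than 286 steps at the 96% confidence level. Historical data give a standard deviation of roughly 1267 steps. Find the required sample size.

83

For a mean, the margin of error is E = z·σ/√n, so n = (zσ/E)².
At 96% confidence, z = 2.054.
n = (2.054 × 1267 / 286)² = 82.80
Round up: n = 83.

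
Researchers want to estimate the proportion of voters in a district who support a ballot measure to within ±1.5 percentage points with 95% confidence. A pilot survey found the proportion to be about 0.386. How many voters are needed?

4047

For a proportion with margin E = 0.015 at 95% confidence, z = 1.960.
n = p̂(1−p̂)(z/E)² = 0.386 × 0.614 × (1.960/0.015)² = 4046.55
Round up: n = 4047.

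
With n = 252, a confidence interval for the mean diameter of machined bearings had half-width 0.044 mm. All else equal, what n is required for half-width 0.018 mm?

Margin of error scales as 1/√n, so n₂ = n₁·(E₁/E₂)².
n₂ = 252 × (0.044/0.018)² = 252 × 5.975 = 1505.70
Round up: n₂ = 1506.

n = 1506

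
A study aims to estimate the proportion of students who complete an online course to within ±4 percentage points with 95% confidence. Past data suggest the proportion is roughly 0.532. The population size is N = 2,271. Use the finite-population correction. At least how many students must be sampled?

For a proportion with margin E = 0.04 at 95% confidence, z = 1.960.
n = p̂(1−p̂)(z/E)² = 0.532 × 0.468 × (1.960/0.04)² = 597.79 — call this n₀.
Finite-population correction with N = 2,271: n = n₀ / (1 + (n₀−1)/N) = 597.79 / 1.263 = 473.31
Round up: n = 474.

474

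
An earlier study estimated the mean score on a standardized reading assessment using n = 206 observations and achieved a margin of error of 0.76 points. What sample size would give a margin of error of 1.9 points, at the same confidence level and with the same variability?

Margin of error scales as 1/√n, so n₂ = n₁·(E₁/E₂)².
n₂ = 206 × (0.76/1.9)² = 206 × 0.16 = 32.96
Round up: n₂ = 33.

33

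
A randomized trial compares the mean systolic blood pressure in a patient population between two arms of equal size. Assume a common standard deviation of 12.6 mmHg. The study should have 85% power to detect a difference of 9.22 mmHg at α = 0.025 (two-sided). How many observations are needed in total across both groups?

For two equal groups, n per group = 2·((z_{α/2} + z_β)·σ/δ)².
z_{α/2} = 2.241; z_β = 1.036 (power 85%).
n = 2 × (3.277 × 12.6 / 9.22)² = 2 × 20.06 = 40.12
Round up: n = 41 per group.
Total across both groups: 2 × 41 = 82.

82 total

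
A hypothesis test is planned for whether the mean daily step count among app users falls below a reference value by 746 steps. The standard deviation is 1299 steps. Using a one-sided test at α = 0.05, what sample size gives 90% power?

26

For a one-sample z-test, n = ((z_α + z_β)·σ/δ)².
z_α = 1.645 (one-sided α = 0.05); z_β = 1.282 (power 90% → β = 0.1).
n = (2.927 × 1299 / 746)² = 25.98
Round up: n = 26.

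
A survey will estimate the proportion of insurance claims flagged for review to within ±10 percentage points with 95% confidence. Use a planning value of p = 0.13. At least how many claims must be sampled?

44

For a proportion with margin E = 0.1 at 95% confidence, z = 1.960.
n = p̂(1−p̂)(z/E)² = 0.13 × 0.87 × (1.960/0.1)² = 43.45
Round up: n = 44.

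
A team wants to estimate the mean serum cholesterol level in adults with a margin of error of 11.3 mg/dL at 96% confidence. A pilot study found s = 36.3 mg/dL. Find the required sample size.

44

For a mean, the margin of error is E = z·σ/√n, so n = (zσ/E)².
At 96% confidence, z = 2.054.
n = (2.054 × 36.3 / 11.3)² = 43.54
Round up: n = 44.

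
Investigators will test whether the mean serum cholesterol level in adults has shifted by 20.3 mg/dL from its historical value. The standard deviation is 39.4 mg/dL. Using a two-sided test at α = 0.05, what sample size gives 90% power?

40

For a one-sample z-test, n = ((z_{α/2} + z_β)·σ/δ)².
z_{α/2} = 1.960 (two-sided α = 0.05); z_β = 1.282 (power 90% → β = 0.1).
n = (3.242 × 39.4 / 20.3)² = 39.59
Round up: n = 40.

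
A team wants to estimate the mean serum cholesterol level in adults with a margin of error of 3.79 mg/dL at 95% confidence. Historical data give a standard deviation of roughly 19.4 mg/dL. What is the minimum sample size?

n = 101

For a mean, the margin of error is E = z·σ/√n, so n = (zσ/E)².
At 95% confidence, z = 1.960.
n = (1.960 × 19.4 / 3.79)² = 100.66
Round up: n = 101.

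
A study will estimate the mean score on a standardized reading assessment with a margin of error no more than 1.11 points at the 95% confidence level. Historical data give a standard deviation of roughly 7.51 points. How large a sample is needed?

176

For a mean, the margin of error is E = z·σ/√n, so n = (zσ/E)².
At 95% confidence, z = 1.960.
n = (1.960 × 7.51 / 1.11)² = 175.85
Round up: n = 176.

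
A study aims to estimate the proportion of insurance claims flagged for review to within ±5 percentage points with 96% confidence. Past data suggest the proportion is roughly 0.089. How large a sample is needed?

For a proportion with margin E = 0.05 at 96% confidence, z = 2.054.
n = p̂(1−p̂)(z/E)² = 0.089 × 0.911 × (2.054/0.05)² = 136.83
Round up: n = 137.

137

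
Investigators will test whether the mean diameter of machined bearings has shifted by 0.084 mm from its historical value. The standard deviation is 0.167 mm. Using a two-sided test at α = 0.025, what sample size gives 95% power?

For a one-sample z-test, n = ((z_{α/2} + z_β)·σ/δ)².
z_{α/2} = 2.241 (two-sided α = 0.025); z_β = 1.645 (power 95% → β = 0.05).
n = (3.886 × 0.167 / 0.084)² = 59.69
Round up: n = 60.

n = 60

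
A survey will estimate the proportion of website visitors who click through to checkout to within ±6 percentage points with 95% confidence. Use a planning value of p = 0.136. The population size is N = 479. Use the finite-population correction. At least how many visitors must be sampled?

100

For a proportion with margin E = 0.06 at 95% confidence, z = 1.960.
n = p̂(1−p̂)(z/E)² = 0.136 × 0.864 × (1.960/0.06)² = 125.39 — call this n₀.
Finite-population correction with N = 479: n = n₀ / (1 + (n₀−1)/N) = 125.39 / 1.26 = 99.52
Round up: n = 100.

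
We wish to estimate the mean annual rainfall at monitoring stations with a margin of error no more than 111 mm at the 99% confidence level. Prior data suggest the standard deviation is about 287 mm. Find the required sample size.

45

For a mean, the margin of error is E = z·σ/√n, so n = (zσ/E)².
At 99% confidence, z = 2.576.
n = (2.576 × 287 / 111)² = 44.36
Round up: n = 45.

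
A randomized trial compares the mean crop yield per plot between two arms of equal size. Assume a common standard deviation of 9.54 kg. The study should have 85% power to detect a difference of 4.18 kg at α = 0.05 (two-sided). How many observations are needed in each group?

94 per group

For two equal groups, n per group = 2·((z_{α/2} + z_β)·σ/δ)².
z_{α/2} = 1.960; z_β = 1.036 (power 85%).
n = 2 × (2.996 × 9.54 / 4.18)² = 2 × 46.75 = 93.50
Round up: n = 94 per group.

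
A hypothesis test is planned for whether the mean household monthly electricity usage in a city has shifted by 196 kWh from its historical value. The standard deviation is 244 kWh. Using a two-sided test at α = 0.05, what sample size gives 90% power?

17

For a one-sample z-test, n = ((z_{α/2} + z_β)·σ/δ)².
z_{α/2} = 1.960 (two-sided α = 0.05); z_β = 1.282 (power 90% → β = 0.1).
n = (3.242 × 244 / 196)² = 16.29
Round up: n = 17.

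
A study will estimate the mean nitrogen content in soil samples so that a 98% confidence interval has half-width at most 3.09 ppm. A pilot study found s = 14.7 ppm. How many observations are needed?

For a mean, the margin of error is E = z·σ/√n, so n = (zσ/E)².
At 98% confidence, z = 2.326.
n = (2.326 × 14.7 / 3.09)² = 122.44
Round up: n = 123.

n = 123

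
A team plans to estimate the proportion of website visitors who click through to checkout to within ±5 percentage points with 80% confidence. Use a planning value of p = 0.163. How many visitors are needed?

For a proportion with margin E = 0.05 at 80% confidence, z = 1.282.
n = p̂(1−p̂)(z/E)² = 0.163 × 0.837 × (1.282/0.05)² = 89.69
Round up: n = 90.

90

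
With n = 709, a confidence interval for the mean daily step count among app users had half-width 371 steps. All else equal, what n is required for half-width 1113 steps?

79

Margin of error scales as 1/√n, so n₂ = n₁·(E₁/E₂)².
n₂ = 709 × (371/1113)² = 709 × 0.1111 = 78.77
Round up: n₂ = 79.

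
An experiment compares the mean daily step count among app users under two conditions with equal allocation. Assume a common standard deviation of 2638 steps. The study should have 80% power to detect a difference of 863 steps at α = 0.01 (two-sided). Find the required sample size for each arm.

For two equal groups, n per group = 2·((z_{α/2} + z_β)·σ/δ)².
z_{α/2} = 2.576; z_β = 0.842 (power 80%).
n = 2 × (3.418 × 2638 / 863)² = 2 × 109.16 = 218.32
Round up: n = 219 per group.

219 per group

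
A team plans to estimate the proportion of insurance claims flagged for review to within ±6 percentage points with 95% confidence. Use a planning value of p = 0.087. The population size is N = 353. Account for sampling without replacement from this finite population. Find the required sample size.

69

For a proportion with margin E = 0.06 at 95% confidence, z = 1.960.
n = p̂(1−p̂)(z/E)² = 0.087 × 0.913 × (1.960/0.06)² = 84.76 — call this n₀.
Finite-population correction with N = 353: n = n₀ / (1 + (n₀−1)/N) = 84.76 / 1.237 = 68.52
Round up: n = 69.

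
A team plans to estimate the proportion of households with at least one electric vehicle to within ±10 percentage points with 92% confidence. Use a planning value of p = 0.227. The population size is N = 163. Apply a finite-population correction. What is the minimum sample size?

41

For a proportion with margin E = 0.1 at 92% confidence, z = 1.751.
n = p̂(1−p̂)(z/E)² = 0.227 × 0.773 × (1.751/0.1)² = 53.80 — call this n₀.
Finite-population correction with N = 163: n = n₀ / (1 + (n₀−1)/N) = 53.80 / 1.324 = 40.63
Round up: n = 41.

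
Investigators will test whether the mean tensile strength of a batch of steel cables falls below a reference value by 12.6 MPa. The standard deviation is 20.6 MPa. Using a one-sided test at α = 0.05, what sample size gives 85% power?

20

For a one-sample z-test, n = ((z_α + z_β)·σ/δ)².
z_α = 1.645 (one-sided α = 0.05); z_β = 1.036 (power 85% → β = 0.15).
n = (2.681 × 20.6 / 12.6)² = 19.21
Round up: n = 20.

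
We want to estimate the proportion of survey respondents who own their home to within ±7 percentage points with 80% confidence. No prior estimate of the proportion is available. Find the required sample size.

For a proportion with margin E = 0.07 at 80% confidence, z = 1.282.
With no prior estimate, use p = 0.5, which maximizes p(1−p) at 0.25.
n = 0.25 × (z/E)² = 0.25 × (1.282/0.07)² = 83.85
Round up: n = 84.

84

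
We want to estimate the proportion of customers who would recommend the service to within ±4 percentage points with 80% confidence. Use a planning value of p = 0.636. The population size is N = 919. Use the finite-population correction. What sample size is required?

n = 190

For a proportion with margin E = 0.04 at 80% confidence, z = 1.282.
n = p̂(1−p̂)(z/E)² = 0.636 × 0.364 × (1.282/0.04)² = 237.80 — call this n₀.
Finite-population correction with N = 919: n = n₀ / (1 + (n₀−1)/N) = 237.80 / 1.258 = 189.03
Round up: n = 190.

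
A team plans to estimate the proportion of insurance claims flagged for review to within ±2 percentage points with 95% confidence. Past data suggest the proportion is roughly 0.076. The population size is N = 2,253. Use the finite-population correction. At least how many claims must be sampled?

For a proportion with margin E = 0.02 at 95% confidence, z = 1.960.
n = p̂(1−p̂)(z/E)² = 0.076 × 0.924 × (1.960/0.02)² = 674.43 — call this n₀.
Finite-population correction with N = 2,253: n = n₀ / (1 + (n₀−1)/N) = 674.43 / 1.299 = 519.19
Round up: n = 520.

520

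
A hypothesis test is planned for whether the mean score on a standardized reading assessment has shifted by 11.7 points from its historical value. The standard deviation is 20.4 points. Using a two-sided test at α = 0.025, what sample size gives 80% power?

29

For a one-sample z-test, n = ((z_{α/2} + z_β)·σ/δ)².
z_{α/2} = 2.241 (two-sided α = 0.025); z_β = 0.842 (power 80% → β = 0.2).
n = (3.083 × 20.4 / 11.7)² = 28.90
Round up: n = 29.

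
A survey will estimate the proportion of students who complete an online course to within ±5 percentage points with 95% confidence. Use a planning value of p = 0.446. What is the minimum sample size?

380

For a proportion with margin E = 0.05 at 95% confidence, z = 1.960.
n = p̂(1−p̂)(z/E)² = 0.446 × 0.554 × (1.960/0.05)² = 379.68
Round up: n = 380.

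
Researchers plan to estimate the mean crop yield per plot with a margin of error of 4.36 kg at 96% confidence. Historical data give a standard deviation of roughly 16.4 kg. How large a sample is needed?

60

For a mean, the margin of error is E = z·σ/√n, so n = (zσ/E)².
At 96% confidence, z = 2.054.
n = (2.054 × 16.4 / 4.36)² = 59.69
Round up: n = 60.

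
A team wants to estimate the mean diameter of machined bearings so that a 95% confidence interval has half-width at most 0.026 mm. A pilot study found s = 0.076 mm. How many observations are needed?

For a mean, the margin of error is E = z·σ/√n, so n = (zσ/E)².
At 95% confidence, z = 1.960.
n = (1.960 × 0.076 / 0.026)² = 32.82
Round up: n = 33.

n = 33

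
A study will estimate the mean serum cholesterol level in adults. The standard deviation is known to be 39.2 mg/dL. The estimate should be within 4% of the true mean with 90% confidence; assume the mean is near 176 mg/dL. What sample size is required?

For a mean, the margin of error is E = z·σ/√n, so n = (zσ/E)².
At 90% confidence, z = 1.645.
E = 4% of 176 = 7.04 mg/dL.
n = (1.645 × 39.2 / 7.04)² = 83.90
Round up: n = 84.

84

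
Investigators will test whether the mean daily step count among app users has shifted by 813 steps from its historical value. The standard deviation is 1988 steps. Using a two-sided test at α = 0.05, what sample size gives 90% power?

n = 63

For a one-sample z-test, n = ((z_{α/2} + z_β)·σ/δ)².
z_{α/2} = 1.960 (two-sided α = 0.05); z_β = 1.282 (power 90% → β = 0.1).
n = (3.242 × 1988 / 813)² = 62.85
Round up: n = 63.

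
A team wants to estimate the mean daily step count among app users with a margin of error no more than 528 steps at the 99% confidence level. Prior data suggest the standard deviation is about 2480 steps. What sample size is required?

For a mean, the margin of error is E = z·σ/√n, so n = (zσ/E)².
At 99% confidence, z = 2.576.
n = (2.576 × 2480 / 528)² = 146.40
Round up: n = 147.

147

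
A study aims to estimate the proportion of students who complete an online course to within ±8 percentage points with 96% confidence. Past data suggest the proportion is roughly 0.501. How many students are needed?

165

For a proportion with margin E = 0.08 at 96% confidence, z = 2.054.
n = p̂(1−p̂)(z/E)² = 0.501 × 0.499 × (2.054/0.08)² = 164.80
Round up: n = 165.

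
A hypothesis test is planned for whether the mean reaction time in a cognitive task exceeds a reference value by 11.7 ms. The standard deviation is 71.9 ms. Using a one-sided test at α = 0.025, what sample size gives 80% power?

297

For a one-sample z-test, n = ((z_α + z_β)·σ/δ)².
z_α = 1.960 (one-sided α = 0.025); z_β = 0.842 (power 80% → β = 0.2).
n = (2.802 × 71.9 / 11.7)² = 296.50
Round up: n = 297.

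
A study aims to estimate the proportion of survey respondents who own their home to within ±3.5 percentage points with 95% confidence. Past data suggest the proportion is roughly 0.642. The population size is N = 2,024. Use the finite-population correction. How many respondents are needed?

532

For a proportion with margin E = 0.035 at 95% confidence, z = 1.960.
n = p̂(1−p̂)(z/E)² = 0.642 × 0.358 × (1.960/0.035)² = 720.77 — call this n₀.
Finite-population correction with N = 2,024: n = n₀ / (1 + (n₀−1)/N) = 720.77 / 1.356 = 531.54
Round up: n = 532.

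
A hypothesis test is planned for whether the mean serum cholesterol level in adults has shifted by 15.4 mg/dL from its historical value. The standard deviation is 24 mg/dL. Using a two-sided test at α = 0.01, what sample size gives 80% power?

n = 29

For a one-sample z-test, n = ((z_{α/2} + z_β)·σ/δ)².
z_{α/2} = 2.576 (two-sided α = 0.01); z_β = 0.842 (power 80% → β = 0.2).
n = (3.418 × 24 / 15.4)² = 28.37
Round up: n = 29.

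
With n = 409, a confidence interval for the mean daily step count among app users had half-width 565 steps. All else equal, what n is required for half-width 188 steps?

3695

Margin of error scales as 1/√n, so n₂ = n₁·(E₁/E₂)².
n₂ = 409 × (565/188)² = 409 × 9.032 = 3694.09
Round up: n₂ = 3695.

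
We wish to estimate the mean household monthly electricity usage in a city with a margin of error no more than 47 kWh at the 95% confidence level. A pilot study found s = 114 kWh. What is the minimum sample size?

23

For a mean, the margin of error is E = z·σ/√n, so n = (zσ/E)².
At 95% confidence, z = 1.960.
n = (1.960 × 114 / 47)² = 22.60
Round up: n = 23.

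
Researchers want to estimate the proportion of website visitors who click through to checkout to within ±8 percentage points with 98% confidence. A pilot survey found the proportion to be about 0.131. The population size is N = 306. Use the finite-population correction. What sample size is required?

74

For a proportion with margin E = 0.08 at 98% confidence, z = 2.326.
n = p̂(1−p̂)(z/E)² = 0.131 × 0.869 × (2.326/0.08)² = 96.23 — call this n₀.
Finite-population correction with N = 306: n = n₀ / (1 + (n₀−1)/N) = 96.23 / 1.311 = 73.40
Round up: n = 74.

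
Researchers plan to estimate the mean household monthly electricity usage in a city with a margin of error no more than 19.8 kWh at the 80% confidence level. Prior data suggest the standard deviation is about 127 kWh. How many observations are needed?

n = 68

For a mean, the margin of error is E = z·σ/√n, so n = (zσ/E)².
At 80% confidence, z = 1.282.
n = (1.282 × 127 / 19.8)² = 67.62
Round up: n = 68.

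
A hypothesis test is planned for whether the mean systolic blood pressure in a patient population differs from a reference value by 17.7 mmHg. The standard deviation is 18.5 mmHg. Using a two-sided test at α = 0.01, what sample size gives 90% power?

17

For a one-sample z-test, n = ((z_{α/2} + z_β)·σ/δ)².
z_{α/2} = 2.576 (two-sided α = 0.01); z_β = 1.282 (power 90% → β = 0.1).
n = (3.858 × 18.5 / 17.7)² = 16.26
Round up: n = 17.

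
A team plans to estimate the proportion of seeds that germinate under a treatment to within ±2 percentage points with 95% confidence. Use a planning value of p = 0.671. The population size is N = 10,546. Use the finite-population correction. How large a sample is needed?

1766

For a proportion with margin E = 0.02 at 95% confidence, z = 1.960.
n = p̂(1−p̂)(z/E)² = 0.671 × 0.329 × (1.960/0.02)² = 2120.17 — call this n₀.
Finite-population correction with N = 10,546: n = n₀ / (1 + (n₀−1)/N) = 2120.17 / 1.201 = 1765.34
Round up: n = 1766.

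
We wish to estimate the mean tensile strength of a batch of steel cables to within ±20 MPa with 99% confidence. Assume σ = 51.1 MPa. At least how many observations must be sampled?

44

For a mean, the margin of error is E = z·σ/√n, so n = (zσ/E)².
At 99% confidence, z = 2.576.
n = (2.576 × 51.1 / 20)² = 43.32
Round up: n = 44.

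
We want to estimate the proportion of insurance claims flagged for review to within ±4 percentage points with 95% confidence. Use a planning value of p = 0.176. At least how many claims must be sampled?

349

For a proportion with margin E = 0.04 at 95% confidence, z = 1.960.
n = p̂(1−p̂)(z/E)² = 0.176 × 0.824 × (1.960/0.04)² = 348.20
Round up: n = 349.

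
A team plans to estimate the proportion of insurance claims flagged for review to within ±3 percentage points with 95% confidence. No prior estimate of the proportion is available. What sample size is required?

1068

For a proportion with margin E = 0.03 at 95% confidence, z = 1.960.
With no prior estimate, use p = 0.5, which maximizes p(1−p) at 0.25.
n = 0.25 × (z/E)² = 0.25 × (1.960/0.03)² = 1067.11
Round up: n = 1068.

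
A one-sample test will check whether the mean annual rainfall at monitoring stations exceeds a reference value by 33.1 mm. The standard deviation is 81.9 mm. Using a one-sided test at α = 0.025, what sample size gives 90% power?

For a one-sample z-test, n = ((z_α + z_β)·σ/δ)².
z_α = 1.960 (one-sided α = 0.025); z_β = 1.282 (power 90% → β = 0.1).
n = (3.242 × 81.9 / 33.1)² = 64.35
Round up: n = 65.

n = 65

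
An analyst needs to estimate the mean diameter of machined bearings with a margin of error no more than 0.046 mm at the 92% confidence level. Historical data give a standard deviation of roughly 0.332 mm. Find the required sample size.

160

For a mean, the margin of error is E = z·σ/√n, so n = (zσ/E)².
At 92% confidence, z = 1.751.
n = (1.751 × 0.332 / 0.046)² = 159.71
Round up: n = 160.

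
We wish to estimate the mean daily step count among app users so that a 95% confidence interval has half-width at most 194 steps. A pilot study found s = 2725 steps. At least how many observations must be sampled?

758

For a mean, the margin of error is E = z·σ/√n, so n = (zσ/E)².
At 95% confidence, z = 1.960.
n = (1.960 × 2725 / 194)² = 757.95
Round up: n = 758.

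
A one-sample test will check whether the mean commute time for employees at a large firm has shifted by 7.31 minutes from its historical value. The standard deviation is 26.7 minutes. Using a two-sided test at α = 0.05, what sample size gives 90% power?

n = 141

For a one-sample z-test, n = ((z_{α/2} + z_β)·σ/δ)².
z_{α/2} = 1.960 (two-sided α = 0.05); z_β = 1.282 (power 90% → β = 0.1).
n = (3.242 × 26.7 / 7.31)² = 140.22
Round up: n = 141.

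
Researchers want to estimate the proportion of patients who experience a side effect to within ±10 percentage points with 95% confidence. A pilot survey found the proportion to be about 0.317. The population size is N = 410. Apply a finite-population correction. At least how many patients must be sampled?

For a proportion with margin E = 0.1 at 95% confidence, z = 1.960.
n = p̂(1−p̂)(z/E)² = 0.317 × 0.683 × (1.960/0.1)² = 83.17 — call this n₀.
Finite-population correction with N = 410: n = n₀ / (1 + (n₀−1)/N) = 83.17 / 1.2 = 69.31
Round up: n = 70.

70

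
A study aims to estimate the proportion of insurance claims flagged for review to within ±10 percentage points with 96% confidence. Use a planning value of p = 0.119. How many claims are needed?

45

For a proportion with margin E = 0.1 at 96% confidence, z = 2.054.
n = p̂(1−p̂)(z/E)² = 0.119 × 0.881 × (2.054/0.1)² = 44.23
Round up: n = 45.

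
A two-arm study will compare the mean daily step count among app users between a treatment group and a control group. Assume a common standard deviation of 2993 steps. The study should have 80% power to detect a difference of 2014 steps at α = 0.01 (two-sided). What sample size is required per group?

For two equal groups, n per group = 2·((z_{α/2} + z_β)·σ/δ)².
z_{α/2} = 2.576; z_β = 0.842 (power 80%).
n = 2 × (3.418 × 2993 / 2014)² = 2 × 25.80 = 51.60
Round up: n = 52 per group.

52 per group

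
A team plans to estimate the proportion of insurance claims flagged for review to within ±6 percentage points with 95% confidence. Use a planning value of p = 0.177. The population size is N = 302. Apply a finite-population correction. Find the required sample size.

For a proportion with margin E = 0.06 at 95% confidence, z = 1.960.
n = p̂(1−p̂)(z/E)² = 0.177 × 0.823 × (1.960/0.06)² = 155.45 — call this n₀.
Finite-population correction with N = 302: n = n₀ / (1 + (n₀−1)/N) = 155.45 / 1.511 = 102.88
Round up: n = 103.

103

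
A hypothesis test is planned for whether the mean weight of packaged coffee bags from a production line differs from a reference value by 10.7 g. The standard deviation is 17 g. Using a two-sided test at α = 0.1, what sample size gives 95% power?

For a one-sample z-test, n = ((z_{α/2} + z_β)·σ/δ)².
z_{α/2} = 1.645 (two-sided α = 0.1); z_β = 1.645 (power 95% → β = 0.05).
n = (3.290 × 17 / 10.7)² = 27.32
Round up: n = 28.

28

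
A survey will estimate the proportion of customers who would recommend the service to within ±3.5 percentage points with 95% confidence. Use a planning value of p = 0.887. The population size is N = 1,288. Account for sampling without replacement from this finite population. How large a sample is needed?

253

For a proportion with margin E = 0.035 at 95% confidence, z = 1.960.
n = p̂(1−p̂)(z/E)² = 0.887 × 0.113 × (1.960/0.035)² = 314.32 — call this n₀.
Finite-population correction with N = 1,288: n = n₀ / (1 + (n₀−1)/N) = 314.32 / 1.243 = 252.87
Round up: n = 253.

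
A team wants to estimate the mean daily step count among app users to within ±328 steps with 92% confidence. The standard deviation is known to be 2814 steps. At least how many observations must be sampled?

226

For a mean, the margin of error is E = z·σ/√n, so n = (zσ/E)².
At 92% confidence, z = 1.751.
n = (1.751 × 2814 / 328)² = 225.67
Round up: n = 226.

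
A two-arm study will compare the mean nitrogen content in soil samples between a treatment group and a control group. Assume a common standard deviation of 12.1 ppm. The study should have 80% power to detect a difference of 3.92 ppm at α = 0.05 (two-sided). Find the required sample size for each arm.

For two equal groups, n per group = 2·((z_{α/2} + z_β)·σ/δ)².
z_{α/2} = 1.960; z_β = 0.842 (power 80%).
n = 2 × (2.802 × 12.1 / 3.92)² = 2 × 74.81 = 149.62
Round up: n = 150 per group.

150 per group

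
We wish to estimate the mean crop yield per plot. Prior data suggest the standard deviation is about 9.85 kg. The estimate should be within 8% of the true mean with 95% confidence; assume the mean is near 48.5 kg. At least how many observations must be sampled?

25

For a mean, the margin of error is E = z·σ/√n, so n = (zσ/E)².
At 95% confidence, z = 1.960.
E = 8% of 48.5 = 3.88 kg.
n = (1.960 × 9.85 / 3.88)² = 24.76
Round up: n = 25.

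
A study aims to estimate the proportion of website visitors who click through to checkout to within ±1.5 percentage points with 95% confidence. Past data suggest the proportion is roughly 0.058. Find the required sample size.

For a proportion with margin E = 0.015 at 95% confidence, z = 1.960.
n = p̂(1−p̂)(z/E)² = 0.058 × 0.942 × (1.960/0.015)² = 932.84
Round up: n = 933.

933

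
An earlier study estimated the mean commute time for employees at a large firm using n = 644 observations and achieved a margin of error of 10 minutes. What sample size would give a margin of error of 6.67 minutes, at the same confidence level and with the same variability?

Margin of error scales as 1/√n, so n₂ = n₁·(E₁/E₂)².
n₂ = 644 × (10/6.67)² = 644 × 2.248 = 1447.71
Round up: n₂ = 1448.

n = 1448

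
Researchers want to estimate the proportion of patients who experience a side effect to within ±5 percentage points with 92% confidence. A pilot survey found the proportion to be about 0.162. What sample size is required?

167

For a proportion with margin E = 0.05 at 92% confidence, z = 1.751.
n = p̂(1−p̂)(z/E)² = 0.162 × 0.838 × (1.751/0.05)² = 166.49
Round up: n = 167.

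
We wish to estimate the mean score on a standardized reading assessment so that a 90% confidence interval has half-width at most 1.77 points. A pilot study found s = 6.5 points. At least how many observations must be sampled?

For a mean, the margin of error is E = z·σ/√n, so n = (zσ/E)².
At 90% confidence, z = 1.645.
n = (1.645 × 6.5 / 1.77)² = 36.49
Round up: n = 37.

37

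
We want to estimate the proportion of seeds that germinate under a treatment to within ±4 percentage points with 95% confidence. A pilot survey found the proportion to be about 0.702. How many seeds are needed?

For a proportion with margin E = 0.04 at 95% confidence, z = 1.960.
n = p̂(1−p̂)(z/E)² = 0.702 × 0.298 × (1.960/0.04)² = 502.28
Round up: n = 503.

503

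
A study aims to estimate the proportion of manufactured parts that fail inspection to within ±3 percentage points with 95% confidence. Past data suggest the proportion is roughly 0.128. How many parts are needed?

For a proportion with margin E = 0.03 at 95% confidence, z = 1.960.
n = p̂(1−p̂)(z/E)² = 0.128 × 0.872 × (1.960/0.03)² = 476.43
Round up: n = 477.

477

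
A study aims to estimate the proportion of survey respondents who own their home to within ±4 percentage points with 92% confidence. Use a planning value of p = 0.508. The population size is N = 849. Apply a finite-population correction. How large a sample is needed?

307

For a proportion with margin E = 0.04 at 92% confidence, z = 1.751.
n = p̂(1−p̂)(z/E)² = 0.508 × 0.492 × (1.751/0.04)² = 478.94 — call this n₀.
Finite-population correction with N = 849: n = n₀ / (1 + (n₀−1)/N) = 478.94 / 1.563 = 306.42
Round up: n = 307.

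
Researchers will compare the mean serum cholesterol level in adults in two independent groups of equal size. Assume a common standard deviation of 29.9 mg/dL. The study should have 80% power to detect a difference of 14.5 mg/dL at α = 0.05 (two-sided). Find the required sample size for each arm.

For two equal groups, n per group = 2·((z_{α/2} + z_β)·σ/δ)².
z_{α/2} = 1.960; z_β = 0.842 (power 80%).
n = 2 × (2.802 × 29.9 / 14.5)² = 2 × 33.38 = 66.76
Round up: n = 67 per group.

67 per group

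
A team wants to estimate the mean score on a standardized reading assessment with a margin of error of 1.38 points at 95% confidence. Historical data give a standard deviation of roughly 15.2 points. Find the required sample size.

For a mean, the margin of error is E = z·σ/√n, so n = (zσ/E)².
At 95% confidence, z = 1.960.
n = (1.960 × 15.2 / 1.38)² = 466.06
Round up: n = 467.

467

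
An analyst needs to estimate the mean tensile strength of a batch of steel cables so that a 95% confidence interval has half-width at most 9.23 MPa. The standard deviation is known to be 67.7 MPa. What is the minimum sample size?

For a mean, the margin of error is E = z·σ/√n, so n = (zσ/E)².
At 95% confidence, z = 1.960.
n = (1.960 × 67.7 / 9.23)² = 206.67
Round up: n = 207.

207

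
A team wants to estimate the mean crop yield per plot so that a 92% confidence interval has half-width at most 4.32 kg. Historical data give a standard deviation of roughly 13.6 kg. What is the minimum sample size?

n = 31

For a mean, the margin of error is E = z·σ/√n, so n = (zσ/E)².
At 92% confidence, z = 1.751.
n = (1.751 × 13.6 / 4.32)² = 30.39
Round up: n = 31.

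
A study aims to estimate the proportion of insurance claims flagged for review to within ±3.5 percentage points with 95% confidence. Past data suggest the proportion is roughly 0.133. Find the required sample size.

n = 362

For a proportion with margin E = 0.035 at 95% confidence, z = 1.960.
n = p̂(1−p̂)(z/E)² = 0.133 × 0.867 × (1.960/0.035)² = 361.62
Round up: n = 362.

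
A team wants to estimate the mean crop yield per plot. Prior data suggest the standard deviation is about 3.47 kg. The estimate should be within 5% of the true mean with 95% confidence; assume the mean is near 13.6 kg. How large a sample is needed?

101

For a mean, the margin of error is E = z·σ/√n, so n = (zσ/E)².
At 95% confidence, z = 1.960.
E = 5% of 13.6 = 0.68 kg.
n = (1.960 × 3.47 / 0.68)² = 100.04
Round up: n = 101.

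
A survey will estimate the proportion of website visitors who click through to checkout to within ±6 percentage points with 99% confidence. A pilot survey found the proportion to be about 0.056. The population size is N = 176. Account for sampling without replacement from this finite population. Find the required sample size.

n = 63

For a proportion with margin E = 0.06 at 99% confidence, z = 2.576.
n = p̂(1−p̂)(z/E)² = 0.056 × 0.944 × (2.576/0.06)² = 97.44 — call this n₀.
Finite-population correction with N = 176: n = n₀ / (1 + (n₀−1)/N) = 97.44 / 1.548 = 62.95
Round up: n = 63.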